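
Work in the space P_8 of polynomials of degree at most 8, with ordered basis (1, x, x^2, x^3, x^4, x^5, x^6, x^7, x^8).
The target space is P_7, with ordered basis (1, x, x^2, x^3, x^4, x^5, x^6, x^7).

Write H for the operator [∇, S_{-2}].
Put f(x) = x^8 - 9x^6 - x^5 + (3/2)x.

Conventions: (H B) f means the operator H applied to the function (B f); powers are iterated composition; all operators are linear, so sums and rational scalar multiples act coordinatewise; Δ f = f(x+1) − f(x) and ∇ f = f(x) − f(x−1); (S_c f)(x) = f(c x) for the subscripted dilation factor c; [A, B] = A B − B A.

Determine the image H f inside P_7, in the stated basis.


S_{-2} f = 256x^8 - 576x^6 + 32x^5 - 3x
∇ S_{-2} f = 2048x^7 - 7168x^6 + 10880x^5 - 9120x^4 + 2496x^3 + 1792x^2 - 1568x + 349
∇ f = 8x^7 - 28x^6 + 2x^5 + 60x^4 - 114x^3 + 97x^2 - 41x + 17/2
S_{-2} ∇ f = -1024x^7 - 1792x^6 - 64x^5 + 960x^4 + 912x^3 + 388x^2 + 82x + 17/2
[∇, S_{-2}] f = 3072x^7 - 5376x^6 + 10944x^5 - 10080x^4 + 1584x^3 + 1404x^2 - 1650x + 681/2

g(x) = 3072x^7 - 5376x^6 + 10944x^5 - 10080x^4 + 1584x^3 + 1404x^2 - 1650x + 681/2


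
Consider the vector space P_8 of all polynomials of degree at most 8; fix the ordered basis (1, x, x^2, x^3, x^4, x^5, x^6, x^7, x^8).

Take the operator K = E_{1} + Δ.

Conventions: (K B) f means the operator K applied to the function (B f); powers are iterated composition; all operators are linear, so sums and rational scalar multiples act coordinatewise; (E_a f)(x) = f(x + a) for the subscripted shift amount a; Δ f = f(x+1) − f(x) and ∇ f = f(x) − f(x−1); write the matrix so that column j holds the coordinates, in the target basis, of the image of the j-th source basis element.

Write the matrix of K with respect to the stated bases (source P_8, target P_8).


the matrix is [[1, 2, 2, 2, 2, 2, 2, 2, 2]; [0, 1, 4, 6, 8, 10, 12, 14, 16]; [0, 0, 1, 6, 12, 20, 30, 42, 56]; [0, 0, 0, 1, 8, 20, 40, 70, 112]; [0, 0, 0, 0, 1, 10, 30, 70, 140]; [0, 0, 0, 0, 0, 1, 12, 42, 112]; [0, 0, 0, 0, 0, 0, 1, 14, 56]; [0, 0, 0, 0, 0, 0, 0, 1, 16]; [0, 0, 0, 0, 0, 0, 0, 0, 1]] (rows listed top to bottom)

image of 1: 1
image of x: x + 2
image of x^2: x^2 + 4x + 2
image of x^3: x^3 + 6x^2 + 6x + 2
image of x^4: x^4 + 8x^3 + 12x^2 + 8x + 2
image of x^5: x^5 + 10x^4 + 20x^3 + 20x^2 + 10x + 2
image of x^6: x^6 + 12x^5 + 30x^4 + 40x^3 + 30x^2 + 12x + 2
image of x^7: x^7 + 14x^6 + 42x^5 + 70x^4 + 70x^3 + 42x^2 + 14x + 2
image of x^8: x^8 + 16x^7 + 56x^6 + 112x^5 + 140x^4 + 112x^3 + 56x^2 + 16x + 2
each image's coordinates form column j of the matrix


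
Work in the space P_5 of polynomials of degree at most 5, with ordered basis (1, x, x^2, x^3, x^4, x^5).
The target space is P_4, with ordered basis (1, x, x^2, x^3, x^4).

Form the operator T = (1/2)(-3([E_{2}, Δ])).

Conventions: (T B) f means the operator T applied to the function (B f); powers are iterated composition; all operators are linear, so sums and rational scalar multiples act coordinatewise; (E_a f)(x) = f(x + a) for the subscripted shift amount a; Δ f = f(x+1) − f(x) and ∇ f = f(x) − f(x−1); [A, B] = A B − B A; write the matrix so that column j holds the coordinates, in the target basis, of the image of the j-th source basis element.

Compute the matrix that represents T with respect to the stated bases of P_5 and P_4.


image of 1: 0
image of x: 0
image of x^2: 0
image of x^3: 0
image of x^4: 0
image of x^5: 0
each image's coordinates form column j of the matrix

the matrix is [[0, 0, 0, 0, 0, 0]; [0, 0, 0, 0, 0, 0]; [0, 0, 0, 0, 0, 0]; [0, 0, 0, 0, 0, 0]; [0, 0, 0, 0, 0, 0]] (rows listed top to bottom)


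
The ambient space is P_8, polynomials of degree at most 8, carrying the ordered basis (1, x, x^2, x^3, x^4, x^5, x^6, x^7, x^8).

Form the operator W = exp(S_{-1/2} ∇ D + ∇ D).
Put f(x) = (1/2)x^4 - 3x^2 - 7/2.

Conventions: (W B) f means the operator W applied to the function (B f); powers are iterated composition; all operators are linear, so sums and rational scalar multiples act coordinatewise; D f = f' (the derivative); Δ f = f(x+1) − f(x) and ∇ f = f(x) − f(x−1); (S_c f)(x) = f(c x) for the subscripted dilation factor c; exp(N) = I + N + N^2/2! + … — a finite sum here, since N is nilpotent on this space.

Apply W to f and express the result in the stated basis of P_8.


g(x) = (1/2)x^4 + (9/2)x^2 - 3x + 7/2

order-1 term: (15/2)x^2 - 3x - 8
order-2 term: 15
the series for exp(S_{-1/2} ∇ D + ∇ D) f terminates at order 2
exp(S_{-1/2} ∇ D + ∇ D) f = (1/2)x^4 + (9/2)x^2 - 3x + 7/2


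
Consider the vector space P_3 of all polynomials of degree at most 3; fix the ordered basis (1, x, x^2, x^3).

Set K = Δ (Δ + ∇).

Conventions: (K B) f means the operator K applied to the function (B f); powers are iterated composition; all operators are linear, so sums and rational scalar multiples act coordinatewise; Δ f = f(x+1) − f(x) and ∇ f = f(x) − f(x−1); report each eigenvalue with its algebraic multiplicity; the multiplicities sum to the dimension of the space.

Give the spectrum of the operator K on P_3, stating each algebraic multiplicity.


image of 1: 0
image of x: 0
image of x^2: 4
image of x^3: 12x + 6
the matrix is upper triangular; its diagonal is (0, 0, 0, 0)
for a triangular matrix the eigenvalues are the diagonal entries, with algebraic multiplicity their repetition count

λ = 0 (multiplicity 4)


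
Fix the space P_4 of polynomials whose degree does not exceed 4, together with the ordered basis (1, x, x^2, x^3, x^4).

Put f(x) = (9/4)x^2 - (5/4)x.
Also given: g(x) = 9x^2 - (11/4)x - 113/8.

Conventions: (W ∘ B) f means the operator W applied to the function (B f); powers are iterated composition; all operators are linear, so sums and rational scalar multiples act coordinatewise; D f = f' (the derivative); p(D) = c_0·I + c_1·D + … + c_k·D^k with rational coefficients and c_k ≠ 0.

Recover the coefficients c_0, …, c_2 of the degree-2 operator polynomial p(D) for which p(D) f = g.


p(D) = 4·I + (1/2)·D − 3·D^2, i.e. c_0 = 4, c_1 = 1/2, c_2 = -3

D^0 f = (9/4)x^2 - (5/4)x
D^1 f = (9/2)x - 5/4
D^2 f = 9/2
matching coefficients of g against c_0 f + c_1 Df + … from the top degree down determines the c_i
solution: c_0 = 4, c_1 = 1/2, c_2 = -3


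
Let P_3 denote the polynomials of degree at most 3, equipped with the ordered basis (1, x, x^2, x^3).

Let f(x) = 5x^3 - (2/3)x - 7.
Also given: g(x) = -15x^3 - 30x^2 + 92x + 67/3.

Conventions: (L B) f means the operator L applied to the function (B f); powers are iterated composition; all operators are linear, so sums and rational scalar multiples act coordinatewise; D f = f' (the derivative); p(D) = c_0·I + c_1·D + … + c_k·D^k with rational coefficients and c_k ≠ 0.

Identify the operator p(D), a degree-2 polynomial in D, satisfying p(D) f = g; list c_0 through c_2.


D^0 f = 5x^3 - (2/3)x - 7
D^1 f = 15x^2 - 2/3
D^2 f = 30x
matching coefficients of g against c_0 f + c_1 Df + … from the top degree down determines the c_i
solution: c_0 = -3, c_1 = -2, c_2 = 3

c_0 = -3, c_1 = -2, c_2 = 3


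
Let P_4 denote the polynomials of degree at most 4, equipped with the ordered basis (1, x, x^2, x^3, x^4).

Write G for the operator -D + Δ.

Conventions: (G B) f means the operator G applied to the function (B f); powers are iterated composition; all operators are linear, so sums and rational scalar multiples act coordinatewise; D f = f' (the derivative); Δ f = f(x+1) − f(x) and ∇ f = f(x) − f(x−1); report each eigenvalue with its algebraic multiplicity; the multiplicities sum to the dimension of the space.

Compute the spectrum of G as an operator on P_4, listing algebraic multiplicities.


λ = 0 (multiplicity 5)

image of 1: 0
image of x: 0
image of x^2: 1
image of x^3: 3x + 1
image of x^4: 6x^2 + 4x + 1
the matrix is upper triangular; its diagonal is (0, 0, 0, 0, 0)
for a triangular matrix the eigenvalues are the diagonal entries, with algebraic multiplicity their repetition count


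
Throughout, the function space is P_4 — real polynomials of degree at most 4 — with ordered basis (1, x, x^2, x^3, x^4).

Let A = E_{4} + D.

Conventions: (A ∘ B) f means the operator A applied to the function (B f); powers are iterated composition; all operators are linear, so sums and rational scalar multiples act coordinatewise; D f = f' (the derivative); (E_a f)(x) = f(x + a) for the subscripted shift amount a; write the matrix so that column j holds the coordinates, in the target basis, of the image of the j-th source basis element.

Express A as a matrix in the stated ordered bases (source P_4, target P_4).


image of 1: 1
image of x: x + 5
image of x^2: x^2 + 10x + 16
image of x^3: x^3 + 15x^2 + 48x + 64
image of x^4: x^4 + 20x^3 + 96x^2 + 256x + 256
each image's coordinates form column j of the matrix

the matrix is [[1, 5, 16, 64, 256]; [0, 1, 10, 48, 256]; [0, 0, 1, 15, 96]; [0, 0, 0, 1, 20]; [0, 0, 0, 0, 1]] (rows listed top to bottom)


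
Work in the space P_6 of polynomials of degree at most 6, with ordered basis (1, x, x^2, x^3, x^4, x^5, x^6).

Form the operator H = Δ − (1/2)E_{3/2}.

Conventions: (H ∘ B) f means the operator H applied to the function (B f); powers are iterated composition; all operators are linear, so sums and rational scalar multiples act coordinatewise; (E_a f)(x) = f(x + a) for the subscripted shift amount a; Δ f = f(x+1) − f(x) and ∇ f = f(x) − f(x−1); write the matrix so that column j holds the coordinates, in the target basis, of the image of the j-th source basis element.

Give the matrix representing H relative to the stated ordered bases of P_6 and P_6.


image of 1: -1/2
image of x: -(1/2)x + 1/4
image of x^2: -(1/2)x^2 + (1/2)x - 1/8
image of x^3: -(1/2)x^3 + (3/4)x^2 - (3/8)x - 11/16
image of x^4: -(1/2)x^4 + x^3 - (3/4)x^2 - (11/4)x - 49/32
image of x^5: -(1/2)x^5 + (5/4)x^4 - (5/4)x^3 - (55/8)x^2 - (245/32)x - 179/64
image of x^6: -(1/2)x^6 + (3/2)x^5 - (15/8)x^4 - (55/4)x^3 - (735/32)x^2 - (537/32)x - 601/128
each image's coordinates form column j of the matrix

the matrix is [[-1/2, 1/4, -1/8, -11/16, -49/32, -179/64, -601/128]; [0, -1/2, 1/2, -3/8, -11/4, -245/32, -537/32]; [0, 0, -1/2, 3/4, -3/4, -55/8, -735/32]; [0, 0, 0, -1/2, 1, -5/4, -55/4]; [0, 0, 0, 0, -1/2, 5/4, -15/8]; [0, 0, 0, 0, 0, -1/2, 3/2]; [0, 0, 0, 0, 0, 0, -1/2]] (rows listed top to bottom)


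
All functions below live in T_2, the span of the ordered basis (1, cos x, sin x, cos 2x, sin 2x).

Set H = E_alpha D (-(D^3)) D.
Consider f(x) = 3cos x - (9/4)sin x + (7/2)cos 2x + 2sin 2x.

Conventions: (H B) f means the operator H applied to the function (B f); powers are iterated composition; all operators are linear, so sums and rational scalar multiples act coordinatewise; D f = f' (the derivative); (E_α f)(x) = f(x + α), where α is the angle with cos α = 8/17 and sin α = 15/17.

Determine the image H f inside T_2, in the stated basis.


D f = -(9/4)cos x - 3sin x + 4cos 2x - 7sin 2x
D D f = -3cos x + (9/4)sin x - 14cos 2x - 8sin 2x
D D D f = (9/4)cos x + 3sin x - 16cos 2x + 28sin 2x
D D D D f = 3cos x - (9/4)sin x + 56cos 2x + 32sin 2x
(-(D^3)) D f = -3cos x + (9/4)sin x - 56cos 2x - 32sin 2x
D (-(D^3)) D f = (9/4)cos x + 3sin x - 64cos 2x + 112sin 2x
E_alpha D (-(D^3)) D f = (63/17)cos x - (39/68)sin x + (37184/289)cos 2x - (2672/289)sin 2x

g(x) = (63/17)cos x - (39/68)sin x + (37184/289)cos 2x - (2672/289)sin 2x


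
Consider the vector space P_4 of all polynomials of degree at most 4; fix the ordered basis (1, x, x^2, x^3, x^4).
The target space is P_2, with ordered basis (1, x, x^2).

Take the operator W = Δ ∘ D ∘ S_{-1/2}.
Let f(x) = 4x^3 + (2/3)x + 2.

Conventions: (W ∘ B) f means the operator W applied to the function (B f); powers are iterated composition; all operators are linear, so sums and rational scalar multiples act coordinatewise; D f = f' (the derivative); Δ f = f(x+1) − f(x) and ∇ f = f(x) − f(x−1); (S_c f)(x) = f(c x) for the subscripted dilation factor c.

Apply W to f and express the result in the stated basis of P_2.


the image equals g(x) = -3x - 3/2

S_{-1/2} f = -(1/2)x^3 - (1/3)x + 2
D S_{-1/2} f = -(3/2)x^2 - 1/3
Δ D S_{-1/2} f = -3x - 3/2


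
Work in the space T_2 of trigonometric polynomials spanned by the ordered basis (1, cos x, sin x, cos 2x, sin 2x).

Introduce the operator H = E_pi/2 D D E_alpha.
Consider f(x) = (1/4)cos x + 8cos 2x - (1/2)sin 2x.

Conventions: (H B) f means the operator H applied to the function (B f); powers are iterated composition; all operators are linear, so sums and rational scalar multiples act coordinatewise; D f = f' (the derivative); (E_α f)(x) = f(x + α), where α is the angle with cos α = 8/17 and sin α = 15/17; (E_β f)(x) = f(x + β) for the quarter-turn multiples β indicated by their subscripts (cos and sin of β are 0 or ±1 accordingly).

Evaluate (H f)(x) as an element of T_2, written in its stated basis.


the image equals g(x) = (15/68)cos x + (2/17)sin x - (5632/289)cos 2x - (7358/289)sin 2x

E_alpha f = (2/17)cos x - (15/68)sin x - (1408/289)cos 2x - (3679/578)sin 2x
D E_alpha f = -(15/68)cos x - (2/17)sin x - (3679/289)cos 2x + (2816/289)sin 2x
D D E_alpha f = -(2/17)cos x + (15/68)sin x + (5632/289)cos 2x + (7358/289)sin 2x
E_pi/2 D D E_alpha f = (15/68)cos x + (2/17)sin x - (5632/289)cos 2x - (7358/289)sin 2x


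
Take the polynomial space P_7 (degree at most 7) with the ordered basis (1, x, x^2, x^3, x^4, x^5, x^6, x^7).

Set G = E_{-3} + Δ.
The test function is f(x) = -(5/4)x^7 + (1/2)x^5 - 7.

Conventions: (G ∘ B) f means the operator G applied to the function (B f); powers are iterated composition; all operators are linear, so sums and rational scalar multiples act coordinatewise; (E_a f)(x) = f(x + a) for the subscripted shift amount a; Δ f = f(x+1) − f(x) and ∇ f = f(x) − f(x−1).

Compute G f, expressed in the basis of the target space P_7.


g(x) = -(5/4)x^7 + (35/2)x^6 - 262x^5 + (2265/2)x^4 - (7075/2)x^3 + (12445/2)x^2 - (12365/2)x + 5209/2

E_{-3} f = -(5/4)x^7 + (105/4)x^6 - (943/4)x^5 + (4695/4)x^4 - (13995/4)x^3 + (24975/4)x^2 - (24705/4)x + 10421/4
Δ f = -(35/4)x^6 - (105/4)x^5 - (165/4)x^4 - (155/4)x^3 - (85/4)x^2 - (25/4)x - 3/4
(E_{-3} + Δ) f = -(5/4)x^7 + (35/2)x^6 - 262x^5 + (2265/2)x^4 - (7075/2)x^3 + (12445/2)x^2 - (12365/2)x + 5209/2


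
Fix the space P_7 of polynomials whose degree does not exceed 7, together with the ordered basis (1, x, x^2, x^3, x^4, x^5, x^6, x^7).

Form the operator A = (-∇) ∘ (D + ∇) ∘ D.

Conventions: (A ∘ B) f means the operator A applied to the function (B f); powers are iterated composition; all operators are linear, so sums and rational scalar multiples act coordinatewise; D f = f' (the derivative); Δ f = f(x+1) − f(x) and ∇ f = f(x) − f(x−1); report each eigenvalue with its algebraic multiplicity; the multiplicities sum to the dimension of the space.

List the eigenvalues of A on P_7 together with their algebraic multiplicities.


image of 1: 0
image of x: 0
image of x^2: 0
image of x^3: -12
image of x^4: -48x + 36
image of x^5: -120x^2 + 180x - 90
image of x^6: -240x^3 + 540x^2 - 540x + 210
image of x^7: -420x^4 + 1260x^3 - 1890x^2 + 1470x - 476
the matrix is upper triangular; its diagonal is (0, 0, 0, 0, 0, 0, 0, 0)
for a triangular matrix the eigenvalues are the diagonal entries, with algebraic multiplicity their repetition count

λ = 0 (multiplicity 8)


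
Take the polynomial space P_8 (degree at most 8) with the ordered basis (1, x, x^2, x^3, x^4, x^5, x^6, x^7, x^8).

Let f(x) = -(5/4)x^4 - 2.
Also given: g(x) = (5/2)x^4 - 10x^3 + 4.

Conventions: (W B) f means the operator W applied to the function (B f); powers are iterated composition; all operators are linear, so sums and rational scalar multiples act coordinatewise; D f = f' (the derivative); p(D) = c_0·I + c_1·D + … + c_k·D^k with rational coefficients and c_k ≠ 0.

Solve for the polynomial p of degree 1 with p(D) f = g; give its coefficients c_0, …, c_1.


c_0 = -2, c_1 = 2

D^0 f = -(5/4)x^4 - 2
D^1 f = -5x^3
matching coefficients of g against c_0 f + c_1 Df + … from the top degree down determines the c_i
solution: c_0 = -2, c_1 = 2


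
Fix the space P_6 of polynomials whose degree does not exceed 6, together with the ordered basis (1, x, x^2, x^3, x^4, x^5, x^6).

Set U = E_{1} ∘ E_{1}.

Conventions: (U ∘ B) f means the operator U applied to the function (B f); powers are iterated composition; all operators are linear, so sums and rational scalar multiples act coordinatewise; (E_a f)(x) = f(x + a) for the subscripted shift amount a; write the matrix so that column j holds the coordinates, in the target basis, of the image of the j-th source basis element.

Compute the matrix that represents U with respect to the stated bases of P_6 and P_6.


image of 1: 1
image of x: x + 2
image of x^2: x^2 + 4x + 4
image of x^3: x^3 + 6x^2 + 12x + 8
image of x^4: x^4 + 8x^3 + 24x^2 + 32x + 16
image of x^5: x^5 + 10x^4 + 40x^3 + 80x^2 + 80x + 32
image of x^6: x^6 + 12x^5 + 60x^4 + 160x^3 + 240x^2 + 192x + 64
each image's coordinates form column j of the matrix

the matrix is [[1, 2, 4, 8, 16, 32, 64]; [0, 1, 4, 12, 32, 80, 192]; [0, 0, 1, 6, 24, 80, 240]; [0, 0, 0, 1, 8, 40, 160]; [0, 0, 0, 0, 1, 10, 60]; [0, 0, 0, 0, 0, 1, 12]; [0, 0, 0, 0, 0, 0, 1]] (rows listed top to bottom)


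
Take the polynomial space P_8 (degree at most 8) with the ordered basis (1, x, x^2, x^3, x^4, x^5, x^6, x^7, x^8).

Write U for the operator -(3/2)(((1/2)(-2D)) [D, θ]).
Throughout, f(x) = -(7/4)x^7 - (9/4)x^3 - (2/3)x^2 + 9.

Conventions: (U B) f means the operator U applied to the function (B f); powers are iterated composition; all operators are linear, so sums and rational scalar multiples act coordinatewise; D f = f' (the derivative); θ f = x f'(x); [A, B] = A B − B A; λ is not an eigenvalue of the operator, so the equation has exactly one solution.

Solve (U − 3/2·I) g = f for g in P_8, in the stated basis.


g(x) = (7/6)x^7 + 49x^5 + (1963/2)x^3 + (4/9)x^2 + 5889x - 46/9

write g with unknown coordinates in the stated basis and equate coefficients in (U − 3/2·I) g = f
solving from the highest basis element down gives g = (7/6)x^7 + 49x^5 + (1963/2)x^3 + (4/9)x^2 + 5889x - 46/9
check: U g = (147/2)x^5 + 1470x^3 + (17667/2)x + 4/3
so U g − 3/2·g = -(7/4)x^7 - (9/4)x^3 - (2/3)x^2 + 9 = f ✓


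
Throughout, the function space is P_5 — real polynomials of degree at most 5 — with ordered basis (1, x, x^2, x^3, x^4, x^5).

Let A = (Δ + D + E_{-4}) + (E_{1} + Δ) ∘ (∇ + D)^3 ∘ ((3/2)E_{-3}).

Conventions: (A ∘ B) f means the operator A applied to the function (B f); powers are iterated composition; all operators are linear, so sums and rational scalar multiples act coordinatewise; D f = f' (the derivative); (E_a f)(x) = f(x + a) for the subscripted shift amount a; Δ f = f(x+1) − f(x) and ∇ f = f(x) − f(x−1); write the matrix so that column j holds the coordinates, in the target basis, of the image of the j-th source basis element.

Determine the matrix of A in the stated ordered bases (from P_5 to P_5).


image of 1: 1
image of x: x - 2
image of x^2: x^2 - 4x + 17
image of x^3: x^3 - 6x^2 + 51x + 9
image of x^4: x^4 - 8x^3 + 102x^2 + 36x - 247
image of x^5: x^5 - 10x^4 + 170x^3 + 90x^2 - 1235x - 33
each image's coordinates form column j of the matrix

the matrix is [[1, -2, 17, 9, -247, -33]; [0, 1, -4, 51, 36, -1235]; [0, 0, 1, -6, 102, 90]; [0, 0, 0, 1, -8, 170]; [0, 0, 0, 0, 1, -10]; [0, 0, 0, 0, 0, 1]] (rows listed top to bottom)


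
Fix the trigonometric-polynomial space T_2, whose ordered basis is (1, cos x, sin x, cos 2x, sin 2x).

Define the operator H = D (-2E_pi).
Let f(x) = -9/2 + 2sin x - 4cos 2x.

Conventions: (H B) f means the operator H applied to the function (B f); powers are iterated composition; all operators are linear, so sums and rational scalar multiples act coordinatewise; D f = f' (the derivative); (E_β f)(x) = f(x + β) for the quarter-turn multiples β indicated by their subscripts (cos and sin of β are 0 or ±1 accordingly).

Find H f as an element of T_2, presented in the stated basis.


the result is g(x) = 4cos x - 16sin 2x

E_pi f = -9/2 - 2sin x - 4cos 2x
(-2E_pi) f = 9 + 4sin x + 8cos 2x
D (-2E_pi) f = 4cos x - 16sin 2x


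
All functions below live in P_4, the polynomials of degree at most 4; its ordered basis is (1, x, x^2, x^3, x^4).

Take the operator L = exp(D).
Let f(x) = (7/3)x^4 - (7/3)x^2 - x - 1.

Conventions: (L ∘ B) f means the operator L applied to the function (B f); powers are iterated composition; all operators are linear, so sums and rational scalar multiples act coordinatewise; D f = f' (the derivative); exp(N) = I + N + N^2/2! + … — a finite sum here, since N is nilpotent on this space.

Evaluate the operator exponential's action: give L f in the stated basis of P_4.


order-1 term: (28/3)x^3 - (14/3)x - 1
order-2 term: 14x^2 - 7/3
order-3 term: (28/3)x
order-4 term: 7/3
the series for exp(D) f terminates at order 4
exp(D) f = (7/3)x^4 + (28/3)x^3 + (35/3)x^2 + (11/3)x - 2

g(x) = (7/3)x^4 + (28/3)x^3 + (35/3)x^2 + (11/3)x - 2


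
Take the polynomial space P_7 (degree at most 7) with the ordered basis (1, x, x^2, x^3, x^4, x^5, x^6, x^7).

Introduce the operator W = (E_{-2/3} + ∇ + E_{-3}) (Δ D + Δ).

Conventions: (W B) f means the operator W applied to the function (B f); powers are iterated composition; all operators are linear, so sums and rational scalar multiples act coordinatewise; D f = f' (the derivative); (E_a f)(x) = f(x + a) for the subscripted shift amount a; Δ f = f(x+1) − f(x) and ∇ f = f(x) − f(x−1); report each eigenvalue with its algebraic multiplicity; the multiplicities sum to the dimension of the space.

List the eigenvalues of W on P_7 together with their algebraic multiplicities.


λ = 0 (multiplicity 8)

image of 1: 0
image of x: 2
image of x^2: 4x + 2/3
image of x^3: 6x^2 + 2x + 28/3
image of x^4: 8x^3 + 4x^2 + (112/3)x + 382/27
image of x^5: 10x^4 + (20/3)x^3 + (280/3)x^2 + (1910/27)x - 8488/81
image of x^6: 12x^5 + 10x^4 + (560/3)x^3 + (1910/9)x^2 - (16976/27)x + 48902/81
image of x^7: 14x^6 + 14x^5 + (980/3)x^4 + (13370/27)x^3 - (59416/27)x^2 + (342314/81)x - 1882676/729
the matrix is upper triangular; its diagonal is (0, 0, 0, 0, 0, 0, 0, 0)
for a triangular matrix the eigenvalues are the diagonal entries, with algebraic multiplicity their repetition count


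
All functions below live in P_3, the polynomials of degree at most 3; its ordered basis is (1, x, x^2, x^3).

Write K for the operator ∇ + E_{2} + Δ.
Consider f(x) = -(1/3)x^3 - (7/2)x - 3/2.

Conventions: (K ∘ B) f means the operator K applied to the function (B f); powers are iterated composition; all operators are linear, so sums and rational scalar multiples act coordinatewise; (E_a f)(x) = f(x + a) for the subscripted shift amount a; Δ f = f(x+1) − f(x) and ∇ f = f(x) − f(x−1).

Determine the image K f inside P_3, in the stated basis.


∇ f = -x^2 + x - 23/6
E_{2} f = -(1/3)x^3 - 2x^2 - (15/2)x - 67/6
Δ f = -x^2 - x - 23/6
(∇ + E_{2} + Δ) f = -(1/3)x^3 - 4x^2 - (15/2)x - 113/6

g(x) = -(1/3)x^3 - 4x^2 - (15/2)x - 113/6


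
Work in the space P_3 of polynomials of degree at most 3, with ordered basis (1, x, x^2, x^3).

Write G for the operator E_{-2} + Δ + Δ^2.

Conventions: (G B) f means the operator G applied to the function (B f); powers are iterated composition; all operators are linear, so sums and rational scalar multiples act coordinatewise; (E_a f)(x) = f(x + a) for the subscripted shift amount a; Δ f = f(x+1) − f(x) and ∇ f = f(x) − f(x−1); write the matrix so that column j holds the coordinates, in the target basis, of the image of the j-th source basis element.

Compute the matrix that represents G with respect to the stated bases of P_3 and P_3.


the matrix is [[1, -1, 7, -1]; [0, 1, -2, 21]; [0, 0, 1, -3]; [0, 0, 0, 1]] (rows listed top to bottom)

image of 1: 1
image of x: x - 1
image of x^2: x^2 - 2x + 7
image of x^3: x^3 - 3x^2 + 21x - 1
each image's coordinates form column j of the matrix


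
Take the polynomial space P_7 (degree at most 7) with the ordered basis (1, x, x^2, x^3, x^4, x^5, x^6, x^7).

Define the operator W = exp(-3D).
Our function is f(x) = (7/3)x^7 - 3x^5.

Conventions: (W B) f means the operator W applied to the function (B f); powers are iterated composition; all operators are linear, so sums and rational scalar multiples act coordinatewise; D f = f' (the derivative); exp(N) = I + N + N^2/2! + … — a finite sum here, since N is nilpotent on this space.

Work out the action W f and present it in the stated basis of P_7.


order-1 term: -49x^6 + 45x^4
order-2 term: 441x^5 - 270x^3
order-3 term: -2205x^4 + 810x^2
order-4 term: 6615x^3 - 1215x
order-5 term: -11907x^2 + 729
order-6 term: 11907x
order-7 term: -5103
the series for exp(-3D) f terminates at order 7
exp(-3D) f = (7/3)x^7 - 49x^6 + 438x^5 - 2160x^4 + 6345x^3 - 11097x^2 + 10692x - 4374

the result is g(x) = (7/3)x^7 - 49x^6 + 438x^5 - 2160x^4 + 6345x^3 - 11097x^2 + 10692x - 4374


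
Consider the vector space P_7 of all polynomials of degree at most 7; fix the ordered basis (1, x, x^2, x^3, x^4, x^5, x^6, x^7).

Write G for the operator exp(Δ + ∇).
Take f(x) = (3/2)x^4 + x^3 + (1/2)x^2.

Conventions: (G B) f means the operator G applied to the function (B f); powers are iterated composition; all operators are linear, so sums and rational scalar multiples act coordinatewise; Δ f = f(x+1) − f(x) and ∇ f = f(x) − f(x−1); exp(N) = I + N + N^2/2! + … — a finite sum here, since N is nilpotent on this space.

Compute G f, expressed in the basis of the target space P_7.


the result is g(x) = (3/2)x^4 + 13x^3 + (85/2)x^2 + 74x + 60

order-1 term: 12x^3 + 6x^2 + 14x + 2
order-2 term: 36x^2 + 12x + 26
order-3 term: 48x + 8
order-4 term: 24
the series for exp(Δ + ∇) f terminates at order 4
exp(Δ + ∇) f = (3/2)x^4 + 13x^3 + (85/2)x^2 + 74x + 60


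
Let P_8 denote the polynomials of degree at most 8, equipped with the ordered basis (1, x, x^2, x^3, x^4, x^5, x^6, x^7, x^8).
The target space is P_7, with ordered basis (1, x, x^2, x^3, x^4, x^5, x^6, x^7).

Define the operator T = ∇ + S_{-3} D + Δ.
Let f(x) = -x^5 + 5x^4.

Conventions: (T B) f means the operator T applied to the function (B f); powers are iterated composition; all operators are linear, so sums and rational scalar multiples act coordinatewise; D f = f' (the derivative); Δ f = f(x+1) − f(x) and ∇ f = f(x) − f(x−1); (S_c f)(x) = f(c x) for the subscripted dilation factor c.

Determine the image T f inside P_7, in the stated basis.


the result is g(x) = -415x^4 - 500x^3 - 20x^2 + 40x - 2

∇ f = -5x^4 + 30x^3 - 40x^2 + 25x - 6
D f = -5x^4 + 20x^3
S_{-3} D f = -405x^4 - 540x^3
Δ f = -5x^4 + 10x^3 + 20x^2 + 15x + 4
(∇ + S_{-3} D + Δ) f = -415x^4 - 500x^3 - 20x^2 + 40x - 2


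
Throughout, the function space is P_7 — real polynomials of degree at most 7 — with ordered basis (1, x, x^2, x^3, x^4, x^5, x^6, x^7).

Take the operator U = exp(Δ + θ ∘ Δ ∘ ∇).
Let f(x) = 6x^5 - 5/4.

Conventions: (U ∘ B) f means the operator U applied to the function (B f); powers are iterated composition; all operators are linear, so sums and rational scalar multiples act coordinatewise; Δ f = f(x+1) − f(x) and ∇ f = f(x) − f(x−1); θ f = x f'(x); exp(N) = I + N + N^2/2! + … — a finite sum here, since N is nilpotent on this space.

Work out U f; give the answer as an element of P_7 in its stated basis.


g(x) = 6x^5 + 30x^4 + 480x^3 + 1200x^2 + 3030x + 6403/4

order-1 term: 30x^4 + 420x^3 + 60x^2 + 90x + 6
order-2 term: 60x^3 + 1080x^2 + 2010x + 300
order-3 term: 60x^2 + 900x + 1050
order-4 term: 30x + 240
order-5 term: 6
the series for exp(Δ + θ ∘ Δ ∘ ∇) f terminates at order 5
exp(Δ + θ ∘ Δ ∘ ∇) f = 6x^5 + 30x^4 + 480x^3 + 1200x^2 + 3030x + 6403/4


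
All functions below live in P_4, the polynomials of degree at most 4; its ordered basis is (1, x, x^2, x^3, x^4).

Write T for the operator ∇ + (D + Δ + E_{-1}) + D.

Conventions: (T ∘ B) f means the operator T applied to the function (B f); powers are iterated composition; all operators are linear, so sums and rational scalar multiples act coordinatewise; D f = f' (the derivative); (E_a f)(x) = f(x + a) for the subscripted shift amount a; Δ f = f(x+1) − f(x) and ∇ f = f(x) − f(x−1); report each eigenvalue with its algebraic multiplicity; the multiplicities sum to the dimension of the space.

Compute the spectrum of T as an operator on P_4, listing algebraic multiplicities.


λ = 1 (multiplicity 5)

image of 1: 1
image of x: x + 3
image of x^2: x^2 + 6x + 1
image of x^3: x^3 + 9x^2 + 3x + 1
image of x^4: x^4 + 12x^3 + 6x^2 + 4x + 1
the matrix is upper triangular; its diagonal is (1, 1, 1, 1, 1)
for a triangular matrix the eigenvalues are the diagonal entries, with algebraic multiplicity their repetition count


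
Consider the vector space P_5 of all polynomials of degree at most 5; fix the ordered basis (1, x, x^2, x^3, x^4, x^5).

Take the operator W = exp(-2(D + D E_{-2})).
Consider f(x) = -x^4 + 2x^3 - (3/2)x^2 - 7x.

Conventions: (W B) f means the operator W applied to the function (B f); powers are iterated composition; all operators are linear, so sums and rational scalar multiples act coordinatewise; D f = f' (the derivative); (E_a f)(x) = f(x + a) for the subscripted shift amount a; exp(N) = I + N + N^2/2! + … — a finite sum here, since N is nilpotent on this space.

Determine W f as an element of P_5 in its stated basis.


the image equals g(x) = -x^4 + 18x^3 - (339/2)x^2 + 885x - 2040

order-1 term: 16x^3 - 72x^2 + 156x - 96
order-2 term: -96x^2 + 480x - 792
order-3 term: 256x - 896
order-4 term: -256
the series for exp(-2(D + D E_{-2})) f terminates at order 4
exp(-2(D + D E_{-2})) f = -x^4 + 18x^3 - (339/2)x^2 + 885x - 2040


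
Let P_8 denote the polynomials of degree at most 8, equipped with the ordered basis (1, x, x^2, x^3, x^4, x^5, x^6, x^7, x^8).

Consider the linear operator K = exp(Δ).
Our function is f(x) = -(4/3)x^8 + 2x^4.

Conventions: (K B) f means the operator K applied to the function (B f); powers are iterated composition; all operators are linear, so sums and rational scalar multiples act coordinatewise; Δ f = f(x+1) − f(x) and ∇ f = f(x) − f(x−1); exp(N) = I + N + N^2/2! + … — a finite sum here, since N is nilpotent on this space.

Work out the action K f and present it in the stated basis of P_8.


the result is g(x) = -(4/3)x^8 - (32/3)x^7 - (224/3)x^6 - (1120/3)x^5 - 1398x^4 - (11624/3)x^3 - (22664/3)x^2 - (27944/3)x - 5490

order-1 term: -(32/3)x^7 - (112/3)x^6 - (224/3)x^5 - (280/3)x^4 - (200/3)x^3 - (76/3)x^2 - (8/3)x + 2/3
order-2 term: -(112/3)x^6 - 224x^5 - (1960/3)x^4 - 1120x^3 - (3436/3)x^2 - 648x - 466/3
order-3 term: -(224/3)x^5 - 560x^4 - (5600/3)x^3 - 3360x^2 - (9608/3)x - 1276
order-4 term: -(280/3)x^4 - (2240/3)x^3 - (7280/3)x^2 - (11200/3)x - 2266
order-5 term: -(224/3)x^3 - 560x^2 - (4480/3)x - 1400
order-6 term: -(112/3)x^2 - 224x - 1064/3
order-7 term: -(32/3)x - 112/3
order-8 term: -4/3
the series for exp(Δ) f terminates at order 8
exp(Δ) f = -(4/3)x^8 - (32/3)x^7 - (224/3)x^6 - (1120/3)x^5 - 1398x^4 - (11624/3)x^3 - (22664/3)x^2 - (27944/3)x - 5490


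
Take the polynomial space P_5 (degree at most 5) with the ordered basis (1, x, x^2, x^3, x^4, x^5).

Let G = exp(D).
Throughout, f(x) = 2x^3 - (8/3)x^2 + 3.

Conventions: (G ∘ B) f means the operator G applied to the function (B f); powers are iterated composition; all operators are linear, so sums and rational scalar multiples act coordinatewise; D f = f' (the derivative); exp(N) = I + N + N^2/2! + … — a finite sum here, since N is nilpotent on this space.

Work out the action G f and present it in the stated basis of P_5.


g(x) = 2x^3 + (10/3)x^2 + (2/3)x + 7/3

order-1 term: 6x^2 - (16/3)x
order-2 term: 6x - 8/3
order-3 term: 2
the series for exp(D) f terminates at order 3
exp(D) f = 2x^3 + (10/3)x^2 + (2/3)x + 7/3


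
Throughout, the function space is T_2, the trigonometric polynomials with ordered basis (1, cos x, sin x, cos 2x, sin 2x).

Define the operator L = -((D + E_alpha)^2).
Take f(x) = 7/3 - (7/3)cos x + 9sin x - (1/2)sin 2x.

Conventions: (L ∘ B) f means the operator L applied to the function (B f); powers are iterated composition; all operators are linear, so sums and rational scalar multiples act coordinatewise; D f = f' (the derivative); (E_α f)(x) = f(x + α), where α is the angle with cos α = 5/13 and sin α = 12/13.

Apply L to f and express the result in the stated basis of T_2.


the result is g(x) = -7/3 - (3650/169)cos x + (14450/507)sin x - (54502/28561)cos 2x - (195603/57122)sin 2x

D f = 9cos x + (7/3)sin x - cos 2x
E_alpha f = 7/3 + (289/39)cos x + (73/13)sin x - (60/169)cos 2x + (119/338)sin 2x
(D + E_alpha) f = 7/3 + (640/39)cos x + (310/39)sin x - (229/169)cos 2x + (119/338)sin 2x
D (D + E_alpha) f = (310/39)cos x - (640/39)sin x + (119/169)cos 2x + (458/169)sin 2x
E_alpha (D + E_alpha) f = 7/3 + (6920/507)cos x - (6130/507)sin x + (34391/28561)cos 2x + (40799/57122)sin 2x
(D + E_alpha) (D + E_alpha) f = 7/3 + (3650/169)cos x - (14450/507)sin x + (54502/28561)cos 2x + (195603/57122)sin 2x
(-((D + E_alpha)^2)) f = -7/3 - (3650/169)cos x + (14450/507)sin x - (54502/28561)cos 2x - (195603/57122)sin 2x


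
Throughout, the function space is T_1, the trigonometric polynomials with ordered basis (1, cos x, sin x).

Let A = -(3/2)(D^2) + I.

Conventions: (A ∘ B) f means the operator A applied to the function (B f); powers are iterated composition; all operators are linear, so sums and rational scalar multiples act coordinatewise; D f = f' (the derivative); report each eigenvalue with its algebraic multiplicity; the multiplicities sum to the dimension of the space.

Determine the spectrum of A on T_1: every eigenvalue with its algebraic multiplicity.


λ = 1 (multiplicity 1), λ = 5/2 (multiplicity 2)

image of 1: 1
image of cos x: (5/2)cos x
image of sin x: (5/2)sin x
the matrix is diagonal; its diagonal is (1, 5/2, 5/2)
for a triangular matrix the eigenvalues are the diagonal entries, with algebraic multiplicity their repetition count


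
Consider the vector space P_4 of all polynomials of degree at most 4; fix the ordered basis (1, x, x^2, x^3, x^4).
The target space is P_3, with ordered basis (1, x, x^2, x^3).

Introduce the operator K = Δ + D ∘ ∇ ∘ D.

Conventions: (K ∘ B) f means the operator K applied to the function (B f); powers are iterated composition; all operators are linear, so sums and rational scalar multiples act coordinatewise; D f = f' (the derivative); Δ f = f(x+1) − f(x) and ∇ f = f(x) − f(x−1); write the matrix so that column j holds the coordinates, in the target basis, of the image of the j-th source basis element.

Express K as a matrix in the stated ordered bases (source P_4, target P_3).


the matrix is [[0, 1, 1, 7, -11]; [0, 0, 2, 3, 28]; [0, 0, 0, 3, 6]; [0, 0, 0, 0, 4]] (rows listed top to bottom)

image of 1: 0
image of x: 1
image of x^2: 2x + 1
image of x^3: 3x^2 + 3x + 7
image of x^4: 4x^3 + 6x^2 + 28x - 11
each image's coordinates form column j of the matrix


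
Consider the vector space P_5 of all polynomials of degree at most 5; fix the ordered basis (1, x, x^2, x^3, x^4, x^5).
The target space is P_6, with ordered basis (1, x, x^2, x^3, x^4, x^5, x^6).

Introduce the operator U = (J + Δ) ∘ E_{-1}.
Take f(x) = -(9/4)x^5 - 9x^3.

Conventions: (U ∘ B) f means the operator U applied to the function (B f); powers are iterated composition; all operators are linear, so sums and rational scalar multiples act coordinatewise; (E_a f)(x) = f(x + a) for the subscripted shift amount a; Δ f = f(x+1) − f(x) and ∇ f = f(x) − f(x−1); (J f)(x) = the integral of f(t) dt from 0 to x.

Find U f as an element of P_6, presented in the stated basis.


E_{-1} f = -(9/4)x^5 + (45/4)x^4 - (63/2)x^3 + (99/2)x^2 - (153/4)x + 45/4
J E_{-1} f = -(3/8)x^6 + (9/4)x^5 - (63/8)x^4 + (33/2)x^3 - (153/8)x^2 + (45/4)x
Δ E_{-1} f = -(45/4)x^4 + (45/2)x^3 - (99/2)x^2 + (153/4)x - 45/4
(J + Δ) E_{-1} f = -(3/8)x^6 + (9/4)x^5 - (153/8)x^4 + 39x^3 - (549/8)x^2 + (99/2)x - 45/4

the image equals g(x) = -(3/8)x^6 + (9/4)x^5 - (153/8)x^4 + 39x^3 - (549/8)x^2 + (99/2)x - 45/4


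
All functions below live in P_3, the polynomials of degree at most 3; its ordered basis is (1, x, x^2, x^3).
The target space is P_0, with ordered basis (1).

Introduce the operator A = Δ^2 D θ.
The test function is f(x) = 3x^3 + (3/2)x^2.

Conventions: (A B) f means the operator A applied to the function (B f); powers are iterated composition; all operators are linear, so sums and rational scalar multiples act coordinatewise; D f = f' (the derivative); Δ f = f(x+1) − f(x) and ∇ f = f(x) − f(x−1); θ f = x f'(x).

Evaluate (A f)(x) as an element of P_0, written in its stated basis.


θ f = 9x^3 + 3x^2
D θ f = 27x^2 + 6x
Δ D θ f = 54x + 33
Δ Δ D θ f = 54

g(x) = 54


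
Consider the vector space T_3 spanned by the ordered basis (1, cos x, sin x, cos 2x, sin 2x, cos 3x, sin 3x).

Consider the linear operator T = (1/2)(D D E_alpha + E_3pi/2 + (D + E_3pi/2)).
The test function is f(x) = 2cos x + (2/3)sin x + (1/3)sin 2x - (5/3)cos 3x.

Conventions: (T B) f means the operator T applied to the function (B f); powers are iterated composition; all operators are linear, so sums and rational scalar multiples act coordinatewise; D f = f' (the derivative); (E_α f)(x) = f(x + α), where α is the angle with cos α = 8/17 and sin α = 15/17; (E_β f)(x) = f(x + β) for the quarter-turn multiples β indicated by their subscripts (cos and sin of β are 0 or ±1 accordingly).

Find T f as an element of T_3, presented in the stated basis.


g(x) = -(56/51)cos x + (88/51)sin x - (191/867)cos 2x + (11/289)sin 2x - (36660/4913)cos 3x + (72550/14739)sin 3x

E_alpha f = (26/17)cos x - (74/51)sin x + (80/289)cos 2x - (161/867)sin 2x + (24440/14739)cos 3x - (825/4913)sin 3x
D E_alpha f = -(74/51)cos x - (26/17)sin x - (322/867)cos 2x - (160/289)sin 2x - (2475/4913)cos 3x - (24440/4913)sin 3x
D D E_alpha f = -(26/17)cos x + (74/51)sin x - (320/289)cos 2x + (644/867)sin 2x - (73320/4913)cos 3x + (7425/4913)sin 3x
E_3pi/2 f = -(2/3)cos x + 2sin x - (1/3)sin 2x + (5/3)sin 3x
D f = (2/3)cos x - 2sin x + (2/3)cos 2x + 5sin 3x
E_3pi/2 f = -(2/3)cos x + 2sin x - (1/3)sin 2x + (5/3)sin 3x
(D + E_3pi/2) f = (2/3)cos 2x - (1/3)sin 2x + (20/3)sin 3x
(D D E_alpha + E_3pi/2 + (D + E_3pi/2)) f = -(112/51)cos x + (176/51)sin x - (382/867)cos 2x + (22/289)sin 2x - (73320/4913)cos 3x + (145100/14739)sin 3x
((1/2)(D D E_alpha + E_3pi/2 + (D + E_3pi/2))) f = -(56/51)cos x + (88/51)sin x - (191/867)cos 2x + (11/289)sin 2x - (36660/4913)cos 3x + (72550/14739)sin 3x


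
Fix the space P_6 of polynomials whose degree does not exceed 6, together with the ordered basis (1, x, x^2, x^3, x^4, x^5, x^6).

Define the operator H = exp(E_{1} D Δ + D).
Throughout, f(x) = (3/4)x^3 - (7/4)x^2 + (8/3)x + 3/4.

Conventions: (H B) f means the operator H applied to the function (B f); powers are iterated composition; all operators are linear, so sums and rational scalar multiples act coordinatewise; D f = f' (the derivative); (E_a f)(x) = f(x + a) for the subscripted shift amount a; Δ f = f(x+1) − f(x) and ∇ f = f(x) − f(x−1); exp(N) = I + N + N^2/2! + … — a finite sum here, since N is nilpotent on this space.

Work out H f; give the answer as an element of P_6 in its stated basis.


g(x) = (3/4)x^3 + (1/2)x^2 + (71/12)x + 61/6

order-1 term: (9/4)x^2 + x + 71/12
order-2 term: (9/4)x + 11/4
order-3 term: 3/4
the series for exp(E_{1} D Δ + D) f terminates at order 3
exp(E_{1} D Δ + D) f = (3/4)x^3 + (1/2)x^2 + (71/12)x + 61/6


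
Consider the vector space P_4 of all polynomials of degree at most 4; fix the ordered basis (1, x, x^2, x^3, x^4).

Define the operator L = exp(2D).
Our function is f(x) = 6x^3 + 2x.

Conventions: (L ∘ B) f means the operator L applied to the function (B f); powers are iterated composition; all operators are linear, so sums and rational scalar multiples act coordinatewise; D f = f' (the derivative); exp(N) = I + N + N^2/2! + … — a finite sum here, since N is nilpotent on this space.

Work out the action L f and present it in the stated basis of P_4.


order-1 term: 36x^2 + 4
order-2 term: 72x
order-3 term: 48
the series for exp(2D) f terminates at order 3
exp(2D) f = 6x^3 + 36x^2 + 74x + 52

g(x) = 6x^3 + 36x^2 + 74x + 52
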